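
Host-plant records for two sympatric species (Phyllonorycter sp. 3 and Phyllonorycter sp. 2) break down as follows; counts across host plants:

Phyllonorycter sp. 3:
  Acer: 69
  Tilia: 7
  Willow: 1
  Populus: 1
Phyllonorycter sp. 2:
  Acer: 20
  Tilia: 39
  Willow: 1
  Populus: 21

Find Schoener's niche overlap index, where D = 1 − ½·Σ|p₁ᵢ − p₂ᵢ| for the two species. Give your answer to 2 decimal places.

Proportions for Phyllonorycter sp. 3 (n=78): 69/78=0.8846, 7/78=0.0897, 1/78=0.0128, 1/78=0.0128
Proportions for Phyllonorycter sp. 2 (n=81): 20/81=0.2469, 39/81=0.4815, 1/81=0.0123, 21/81=0.2593
Σ|p₁ᵢ − p₂ᵢ| = 0.6377 + 0.3918 + 0.0005 + 0.2465 = 1.2765
D = 1 − ½ × 1.2765 = 1 − 0.63825 = 0.36175

0.36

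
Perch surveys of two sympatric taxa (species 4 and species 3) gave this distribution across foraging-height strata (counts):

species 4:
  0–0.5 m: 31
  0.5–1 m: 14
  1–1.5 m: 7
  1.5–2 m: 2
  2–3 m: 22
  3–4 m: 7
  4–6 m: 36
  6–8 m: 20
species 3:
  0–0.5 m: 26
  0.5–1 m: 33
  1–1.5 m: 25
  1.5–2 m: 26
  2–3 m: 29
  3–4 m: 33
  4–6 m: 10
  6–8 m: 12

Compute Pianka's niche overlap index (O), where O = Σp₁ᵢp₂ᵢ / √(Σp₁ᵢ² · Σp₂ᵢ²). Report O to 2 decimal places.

0.70

Proportions for species 4 (n=139): 31/139=0.2230, 14/139=0.1007, 7/139=0.0504, 2/139=0.0144, 22/139=0.1583, 7/139=0.0504, 36/139=0.2590, 20/139=0.1439
Proportions for species 3 (n=194): 26/194=0.1340, 33/194=0.1701, 25/194=0.1289, 26/194=0.1340, 29/194=0.1495, 33/194=0.1701, 10/194=0.0515, 12/194=0.0619
Σ p₁ᵢp₂ᵢ = 0.029882 + 0.017129 + 0.006497 + 0.001930 + 0.023666 + 0.008573 + 0.013339 + 0.008907 = 0.109923
Σp_1ᵢ² = 0.2230² + 0.1007² + 0.0504² + 0.0144² + 0.1583² + 0.0504² + 0.2590² + 0.1439² = 0.049729 + 0.010140 + 0.002540 + 0.000207 + 0.025059 + 0.002540 + 0.067081 + 0.020707 = 0.178003
Σp_2ᵢ² = 0.1340² + 0.1701² + 0.1289² + 0.1340² + 0.1495² + 0.1701² + 0.0515² + 0.0619² = 0.017956 + 0.028934 + 0.016615 + 0.017956 + 0.022350 + 0.028934 + 0.002652 + 0.003832 = 0.139229
O = 0.109923 / √(0.178003 × 0.139229) = 0.109923 / 0.1574267 = 0.6982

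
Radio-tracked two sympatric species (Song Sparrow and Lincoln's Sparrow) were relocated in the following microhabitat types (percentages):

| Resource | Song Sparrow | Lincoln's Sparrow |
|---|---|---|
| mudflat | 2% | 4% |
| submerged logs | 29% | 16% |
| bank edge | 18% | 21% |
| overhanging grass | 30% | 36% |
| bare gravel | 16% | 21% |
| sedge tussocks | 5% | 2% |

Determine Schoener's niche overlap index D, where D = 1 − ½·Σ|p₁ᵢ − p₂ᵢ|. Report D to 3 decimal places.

0.840

Convert percentages to proportions (divide by 100).
Σ|p₁ᵢ − p₂ᵢ| = 0.02 + 0.13 + 0.03 + 0.06 + 0.05 + 0.03 = 0.32
D = 1 − ½ × 0.32 = 1 − 0.160 = 0.84000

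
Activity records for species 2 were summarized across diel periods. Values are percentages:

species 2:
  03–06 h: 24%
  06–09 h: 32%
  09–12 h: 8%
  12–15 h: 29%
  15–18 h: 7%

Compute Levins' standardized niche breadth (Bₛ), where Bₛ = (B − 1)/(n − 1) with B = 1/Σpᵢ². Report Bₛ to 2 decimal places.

0.73

Convert percentages to proportions (divide by 100).
Σpᵢ² = 0.24² + 0.32² + 0.08² + 0.29² + 0.07² = 0.0576 + 0.1024 + 0.0064 + 0.0841 + 0.0049 = 0.2554
B = 1 / 0.2554 = 3.9154
Bₛ = (B − 1)/(n − 1) = (3.9154 − 1)/(5 − 1) = 2.9154/4 = 0.7289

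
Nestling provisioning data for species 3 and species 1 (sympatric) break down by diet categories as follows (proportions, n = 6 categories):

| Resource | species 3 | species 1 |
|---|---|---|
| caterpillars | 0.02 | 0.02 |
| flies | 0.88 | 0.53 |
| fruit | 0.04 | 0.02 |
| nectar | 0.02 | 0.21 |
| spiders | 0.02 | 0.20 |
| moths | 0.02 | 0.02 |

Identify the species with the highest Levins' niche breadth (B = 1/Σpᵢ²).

Σp_3ᵢ² = 0.02² + 0.88² + 0.04² + 0.02² + 0.02² + 0.02² = 0.0004 + 0.7744 + 0.0016 + 0.0004 + 0.0004 + 0.0004 = 0.7776
B_3 = 1 / 0.7776 = 1.2860
Σp_1ᵢ² = 0.02² + 0.53² + 0.02² + 0.21² + 0.20² + 0.02² = 0.0004 + 0.2809 + 0.0004 + 0.0441 + 0.0400 + 0.0004 = 0.3662
B_1 = 1 / 0.3662 = 2.7307
Highest B → broadest niche (most generalist): species 1 (B = 2.73).

species 1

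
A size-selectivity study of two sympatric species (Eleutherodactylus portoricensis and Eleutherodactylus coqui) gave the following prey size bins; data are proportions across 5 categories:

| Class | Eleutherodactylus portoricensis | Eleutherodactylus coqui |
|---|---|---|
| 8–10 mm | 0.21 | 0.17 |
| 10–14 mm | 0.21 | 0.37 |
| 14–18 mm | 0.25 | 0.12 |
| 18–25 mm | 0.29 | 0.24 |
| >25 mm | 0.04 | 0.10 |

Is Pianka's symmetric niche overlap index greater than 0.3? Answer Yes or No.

Yes

Σ p₁ᵢp₂ᵢ = 0.0357 + 0.0777 + 0.0300 + 0.0696 + 0.0040 = 0.2170
Σp_1ᵢ² = 0.21² + 0.21² + 0.25² + 0.29² + 0.04² = 0.0441 + 0.0441 + 0.0625 + 0.0841 + 0.0016 = 0.2364
Σp_2ᵢ² = 0.17² + 0.37² + 0.12² + 0.24² + 0.10² = 0.0289 + 0.1369 + 0.0144 + 0.0576 + 0.0100 = 0.2478
O = 0.2170 / √(0.2364 × 0.2478) = 0.2170 / 0.24203 = 0.8966
O = 0.8966 > 0.3 → Yes.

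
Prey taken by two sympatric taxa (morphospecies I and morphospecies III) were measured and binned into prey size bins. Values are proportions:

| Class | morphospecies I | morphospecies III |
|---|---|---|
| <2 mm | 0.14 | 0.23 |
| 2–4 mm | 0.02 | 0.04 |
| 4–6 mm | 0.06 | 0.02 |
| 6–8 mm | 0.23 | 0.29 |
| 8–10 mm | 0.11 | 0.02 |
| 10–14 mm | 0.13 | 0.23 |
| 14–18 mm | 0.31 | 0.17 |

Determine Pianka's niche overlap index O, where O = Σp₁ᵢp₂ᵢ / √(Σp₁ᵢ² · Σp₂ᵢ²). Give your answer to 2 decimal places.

Σ p₁ᵢp₂ᵢ = 0.0322 + 0.0008 + 0.0012 + 0.0667 + 0.0022 + 0.0299 + 0.0527 = 0.1857
Σp_1ᵢ² = 0.14² + 0.02² + 0.06² + 0.23² + 0.11² + 0.13² + 0.31² = 0.0196 + 0.0004 + 0.0036 + 0.0529 + 0.0121 + 0.0169 + 0.0961 = 0.2016
Σp_2ᵢ² = 0.23² + 0.04² + 0.02² + 0.29² + 0.02² + 0.23² + 0.17² = 0.0529 + 0.0016 + 0.0004 + 0.0841 + 0.0004 + 0.0529 + 0.0289 = 0.2212
O = 0.1857 / √(0.2016 × 0.2212) = 0.1857 / 0.21117 = 0.8794

0.88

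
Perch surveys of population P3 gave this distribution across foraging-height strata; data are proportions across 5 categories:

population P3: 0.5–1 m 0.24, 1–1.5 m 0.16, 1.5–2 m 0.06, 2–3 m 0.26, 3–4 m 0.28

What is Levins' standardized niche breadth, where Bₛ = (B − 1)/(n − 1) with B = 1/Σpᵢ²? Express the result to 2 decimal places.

Σpᵢ² = 0.24² + 0.16² + 0.06² + 0.26² + 0.28² = 0.0576 + 0.0256 + 0.0036 + 0.0676 + 0.0784 = 0.2328
B = 1 / 0.2328 = 4.2955
Bₛ = (B − 1)/(n − 1) = (4.2955 − 1)/(5 − 1) = 3.2955/4 = 0.8239

0.82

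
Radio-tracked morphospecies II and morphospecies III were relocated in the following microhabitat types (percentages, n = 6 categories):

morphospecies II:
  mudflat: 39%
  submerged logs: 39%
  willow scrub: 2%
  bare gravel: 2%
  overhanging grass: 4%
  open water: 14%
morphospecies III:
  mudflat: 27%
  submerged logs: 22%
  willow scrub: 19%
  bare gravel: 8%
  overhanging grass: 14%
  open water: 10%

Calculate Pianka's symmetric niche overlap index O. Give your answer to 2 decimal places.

Convert percentages to proportions (divide by 100).
Σ p₁ᵢp₂ᵢ = 0.1053 + 0.0858 + 0.0038 + 0.0016 + 0.0056 + 0.0140 = 0.2161
Σp_1ᵢ² = 0.39² + 0.39² + 0.02² + 0.02² + 0.04² + 0.14² = 0.1521 + 0.1521 + 0.0004 + 0.0004 + 0.0016 + 0.0196 = 0.3262
Σp_2ᵢ² = 0.27² + 0.22² + 0.19² + 0.08² + 0.14² + 0.10² = 0.0729 + 0.0484 + 0.0361 + 0.0064 + 0.0196 + 0.0100 = 0.1934
O = 0.2161 / √(0.3262 × 0.1934) = 0.2161 / 0.25117 = 0.8604

0.86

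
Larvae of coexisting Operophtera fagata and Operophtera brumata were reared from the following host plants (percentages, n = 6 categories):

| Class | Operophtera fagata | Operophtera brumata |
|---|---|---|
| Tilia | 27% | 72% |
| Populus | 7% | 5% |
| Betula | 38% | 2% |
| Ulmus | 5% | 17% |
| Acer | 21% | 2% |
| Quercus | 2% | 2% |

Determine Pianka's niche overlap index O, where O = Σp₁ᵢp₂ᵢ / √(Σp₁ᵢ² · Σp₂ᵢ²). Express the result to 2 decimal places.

Convert percentages to proportions (divide by 100).
Σ p₁ᵢp₂ᵢ = 0.1944 + 0.0035 + 0.0076 + 0.0085 + 0.0042 + 0.0004 = 0.2186
Σp_1ᵢ² = 0.27² + 0.07² + 0.38² + 0.05² + 0.21² + 0.02² = 0.0729 + 0.0049 + 0.1444 + 0.0025 + 0.0441 + 0.0004 = 0.2692
Σp_2ᵢ² = 0.72² + 0.05² + 0.02² + 0.17² + 0.02² + 0.02² = 0.5184 + 0.0025 + 0.0004 + 0.0289 + 0.0004 + 0.0004 = 0.5510
O = 0.2186 / √(0.2692 × 0.5510) = 0.2186 / 0.38514 = 0.5676

0.57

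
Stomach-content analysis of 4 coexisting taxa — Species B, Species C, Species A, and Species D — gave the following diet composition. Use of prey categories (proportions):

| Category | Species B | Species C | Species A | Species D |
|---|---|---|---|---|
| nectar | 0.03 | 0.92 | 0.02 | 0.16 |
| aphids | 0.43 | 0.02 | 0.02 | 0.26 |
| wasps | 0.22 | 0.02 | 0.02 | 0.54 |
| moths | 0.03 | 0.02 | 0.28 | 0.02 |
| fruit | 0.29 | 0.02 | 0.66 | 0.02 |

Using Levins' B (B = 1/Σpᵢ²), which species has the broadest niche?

Σp_Bᵢ² = 0.03² + 0.43² + 0.22² + 0.03² + 0.29² = 0.0009 + 0.1849 + 0.0484 + 0.0009 + 0.0841 = 0.3192
B_B = 1 / 0.3192 = 3.1328
Σp_Cᵢ² = 0.92² + 0.02² + 0.02² + 0.02² + 0.02² = 0.8464 + 0.0004 + 0.0004 + 0.0004 + 0.0004 = 0.8480
B_C = 1 / 0.8480 = 1.1792
Σp_Aᵢ² = 0.02² + 0.02² + 0.02² + 0.28² + 0.66² = 0.0004 + 0.0004 + 0.0004 + 0.0784 + 0.4356 = 0.5152
B_A = 1 / 0.5152 = 1.9410
Σp_Dᵢ² = 0.16² + 0.26² + 0.54² + 0.02² + 0.02² = 0.0256 + 0.0676 + 0.2916 + 0.0004 + 0.0004 = 0.3856
B_D = 1 / 0.3856 = 2.5934
Highest B → broadest niche (most generalist): Species B (B = 3.13).

Species B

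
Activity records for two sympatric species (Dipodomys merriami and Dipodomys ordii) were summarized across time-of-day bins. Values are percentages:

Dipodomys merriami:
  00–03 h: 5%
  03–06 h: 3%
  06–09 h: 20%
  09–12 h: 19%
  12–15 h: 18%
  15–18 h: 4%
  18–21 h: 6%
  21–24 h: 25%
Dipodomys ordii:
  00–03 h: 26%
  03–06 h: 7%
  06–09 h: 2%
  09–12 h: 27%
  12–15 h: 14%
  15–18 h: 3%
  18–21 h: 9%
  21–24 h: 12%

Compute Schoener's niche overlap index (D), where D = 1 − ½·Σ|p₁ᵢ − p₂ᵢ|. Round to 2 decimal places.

0.64

Convert percentages to proportions (divide by 100).
Σ|p₁ᵢ − p₂ᵢ| = 0.21 + 0.04 + 0.18 + 0.08 + 0.04 + 0.01 + 0.03 + 0.13 = 0.72
D = 1 − ½ × 0.72 = 1 − 0.360 = 0.6400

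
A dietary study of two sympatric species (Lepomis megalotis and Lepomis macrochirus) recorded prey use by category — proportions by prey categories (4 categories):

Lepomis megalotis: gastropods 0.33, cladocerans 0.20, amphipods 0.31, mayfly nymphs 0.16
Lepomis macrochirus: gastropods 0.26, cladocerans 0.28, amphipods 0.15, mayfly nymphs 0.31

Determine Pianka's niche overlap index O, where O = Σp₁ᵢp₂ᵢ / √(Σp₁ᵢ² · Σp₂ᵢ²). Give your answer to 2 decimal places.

0.89

Σ p₁ᵢp₂ᵢ = 0.0858 + 0.0560 + 0.0465 + 0.0496 = 0.2379
Σp_1ᵢ² = 0.33² + 0.20² + 0.31² + 0.16² = 0.1089 + 0.0400 + 0.0961 + 0.0256 = 0.2706
Σp_2ᵢ² = 0.26² + 0.28² + 0.15² + 0.31² = 0.0676 + 0.0784 + 0.0225 + 0.0961 = 0.2646
O = 0.2379 / √(0.2706 × 0.2646) = 0.2379 / 0.26758 = 0.8891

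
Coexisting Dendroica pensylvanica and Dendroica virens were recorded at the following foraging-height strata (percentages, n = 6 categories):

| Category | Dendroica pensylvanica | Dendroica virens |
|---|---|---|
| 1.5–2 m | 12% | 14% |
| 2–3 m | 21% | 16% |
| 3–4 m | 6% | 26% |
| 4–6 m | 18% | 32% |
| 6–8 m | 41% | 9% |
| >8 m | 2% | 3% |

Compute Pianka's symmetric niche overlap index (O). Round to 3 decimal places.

Convert percentages to proportions (divide by 100).
Σ p₁ᵢp₂ᵢ = 0.0168 + 0.0336 + 0.0156 + 0.0576 + 0.0369 + 0.0006 = 0.1611
Σp_1ᵢ² = 0.12² + 0.21² + 0.06² + 0.18² + 0.41² + 0.02² = 0.0144 + 0.0441 + 0.0036 + 0.0324 + 0.1681 + 0.0004 = 0.2630
Σp_2ᵢ² = 0.14² + 0.16² + 0.26² + 0.32² + 0.09² + 0.03² = 0.0196 + 0.0256 + 0.0676 + 0.1024 + 0.0081 + 0.0009 = 0.2242
O = 0.1611 / √(0.2630 × 0.2242) = 0.1611 / 0.242826 = 0.66344

0.663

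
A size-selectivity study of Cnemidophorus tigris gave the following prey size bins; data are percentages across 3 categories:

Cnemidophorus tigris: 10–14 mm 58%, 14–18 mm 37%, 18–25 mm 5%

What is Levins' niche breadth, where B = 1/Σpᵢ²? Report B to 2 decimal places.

2.10

Convert percentages to proportions (divide by 100).
Σpᵢ² = 0.58² + 0.37² + 0.05² = 0.3364 + 0.1369 + 0.0025 = 0.4758
B = 1 / 0.4758 = 2.1017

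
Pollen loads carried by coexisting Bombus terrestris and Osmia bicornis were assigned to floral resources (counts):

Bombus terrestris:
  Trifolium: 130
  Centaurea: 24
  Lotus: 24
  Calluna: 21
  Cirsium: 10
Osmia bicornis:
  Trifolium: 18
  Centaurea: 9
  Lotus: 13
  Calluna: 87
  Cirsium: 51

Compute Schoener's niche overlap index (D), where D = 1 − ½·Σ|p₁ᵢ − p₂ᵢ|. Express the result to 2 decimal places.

Proportions for Bombus terrestris (n=209): 130/209=0.6220, 24/209=0.1148, 24/209=0.1148, 21/209=0.1005, 10/209=0.0478
Proportions for Osmia bicornis (n=178): 18/178=0.1011, 9/178=0.0506, 13/178=0.0730, 87/178=0.4888, 51/178=0.2865
Σ|p₁ᵢ − p₂ᵢ| = 0.5209 + 0.0642 + 0.0418 + 0.3883 + 0.2387 = 1.2539
D = 1 − ½ × 1.2539 = 1 − 0.62695 = 0.37305

0.37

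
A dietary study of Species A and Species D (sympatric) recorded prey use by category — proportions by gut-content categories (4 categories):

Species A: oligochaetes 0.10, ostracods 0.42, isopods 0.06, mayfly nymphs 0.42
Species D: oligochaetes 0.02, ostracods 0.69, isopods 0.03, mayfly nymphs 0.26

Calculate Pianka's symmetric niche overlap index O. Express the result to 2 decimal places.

Σ p₁ᵢp₂ᵢ = 0.0020 + 0.2898 + 0.0018 + 0.1092 = 0.4028
Σp_1ᵢ² = 0.10² + 0.42² + 0.06² + 0.42² = 0.0100 + 0.1764 + 0.0036 + 0.1764 = 0.3664
Σp_2ᵢ² = 0.02² + 0.69² + 0.03² + 0.26² = 0.0004 + 0.4761 + 0.0009 + 0.0676 = 0.5450
O = 0.4028 / √(0.3664 × 0.5450) = 0.4028 / 0.44686 = 0.9014

0.90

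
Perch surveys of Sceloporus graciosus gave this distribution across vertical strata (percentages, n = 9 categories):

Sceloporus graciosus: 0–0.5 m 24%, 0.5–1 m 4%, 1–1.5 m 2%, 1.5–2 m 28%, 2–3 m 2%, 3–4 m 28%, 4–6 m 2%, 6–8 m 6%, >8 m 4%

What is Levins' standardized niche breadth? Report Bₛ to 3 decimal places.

0.437

Convert percentages to proportions (divide by 100).
Σpᵢ² = 0.24² + 0.04² + 0.02² + 0.28² + 0.02² + 0.28² + 0.02² + 0.06² + 0.04² = 0.0576 + 0.0016 + 0.0004 + 0.0784 + 0.0004 + 0.0784 + 0.0004 + 0.0036 + 0.0016 = 0.2224
B = 1 / 0.2224 = 4.49640
Bₛ = (B − 1)/(n − 1) = (4.49640 − 1)/(9 − 1) = 3.49640/8 = 0.43705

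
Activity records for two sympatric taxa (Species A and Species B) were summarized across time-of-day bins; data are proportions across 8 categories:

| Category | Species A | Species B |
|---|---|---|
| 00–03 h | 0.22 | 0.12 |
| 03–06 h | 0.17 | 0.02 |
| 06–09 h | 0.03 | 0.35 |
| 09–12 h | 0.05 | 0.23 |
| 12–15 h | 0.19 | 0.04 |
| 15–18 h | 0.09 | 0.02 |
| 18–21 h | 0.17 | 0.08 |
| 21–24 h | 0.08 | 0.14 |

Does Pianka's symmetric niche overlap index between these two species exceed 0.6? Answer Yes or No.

Σ p₁ᵢp₂ᵢ = 0.0264 + 0.0034 + 0.0105 + 0.0115 + 0.0076 + 0.0018 + 0.0136 + 0.0112 = 0.0860
Σp_1ᵢ² = 0.22² + 0.17² + 0.03² + 0.05² + 0.19² + 0.09² + 0.17² + 0.08² = 0.0484 + 0.0289 + 0.0009 + 0.0025 + 0.0361 + 0.0081 + 0.0289 + 0.0064 = 0.1602
Σp_2ᵢ² = 0.12² + 0.02² + 0.35² + 0.23² + 0.04² + 0.02² + 0.08² + 0.14² = 0.0144 + 0.0004 + 0.1225 + 0.0529 + 0.0016 + 0.0004 + 0.0064 + 0.0196 = 0.2182
O = 0.0860 / √(0.1602 × 0.2182) = 0.0860 / 0.18696 = 0.4600
O = 0.4600 < 0.6 → No.

No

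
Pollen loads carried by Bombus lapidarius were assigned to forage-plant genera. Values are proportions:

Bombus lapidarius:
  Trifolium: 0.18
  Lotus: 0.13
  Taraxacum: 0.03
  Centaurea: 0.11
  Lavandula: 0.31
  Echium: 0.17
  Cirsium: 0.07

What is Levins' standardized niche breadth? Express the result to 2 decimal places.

0.70

Σpᵢ² = 0.18² + 0.13² + 0.03² + 0.11² + 0.31² + 0.17² + 0.07² = 0.0324 + 0.0169 + 0.0009 + 0.0121 + 0.0961 + 0.0289 + 0.0049 = 0.1922
B = 1 / 0.1922 = 5.2029
Bₛ = (B − 1)/(n − 1) = (5.2029 − 1)/(7 − 1) = 4.2029/6 = 0.7005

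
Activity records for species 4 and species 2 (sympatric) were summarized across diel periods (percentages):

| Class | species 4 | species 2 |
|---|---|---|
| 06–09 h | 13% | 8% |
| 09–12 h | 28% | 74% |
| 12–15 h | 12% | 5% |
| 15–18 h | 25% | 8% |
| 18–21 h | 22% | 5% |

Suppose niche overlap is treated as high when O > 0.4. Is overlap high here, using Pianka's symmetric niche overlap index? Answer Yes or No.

Yes

Convert percentages to proportions (divide by 100).
Σ p₁ᵢp₂ᵢ = 0.0104 + 0.2072 + 0.0060 + 0.0200 + 0.0110 = 0.2546
Σp_1ᵢ² = 0.13² + 0.28² + 0.12² + 0.25² + 0.22² = 0.0169 + 0.0784 + 0.0144 + 0.0625 + 0.0484 = 0.2206
Σp_2ᵢ² = 0.08² + 0.74² + 0.05² + 0.08² + 0.05² = 0.0064 + 0.5476 + 0.0025 + 0.0064 + 0.0025 = 0.5654
O = 0.2546 / √(0.2206 × 0.5654) = 0.2546 / 0.35317 = 0.7209
O = 0.7209 > 0.4 → Yes.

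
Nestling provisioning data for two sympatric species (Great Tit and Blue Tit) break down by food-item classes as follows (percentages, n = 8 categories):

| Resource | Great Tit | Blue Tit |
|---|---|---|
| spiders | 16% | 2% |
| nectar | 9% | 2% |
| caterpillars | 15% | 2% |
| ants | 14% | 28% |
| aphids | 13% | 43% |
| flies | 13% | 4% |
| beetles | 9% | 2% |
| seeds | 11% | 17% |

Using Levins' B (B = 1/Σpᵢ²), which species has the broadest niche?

Great Tit

Convert percentages to proportions (divide by 100).
Σp_Greaᵢ² = 0.16² + 0.09² + 0.15² + 0.14² + 0.13² + 0.13² + 0.09² + 0.11² = 0.0256 + 0.0081 + 0.0225 + 0.0196 + 0.0169 + 0.0169 + 0.0081 + 0.0121 = 0.1298
B_Grea = 1 / 0.1298 = 7.7042
Σp_Blueᵢ² = 0.02² + 0.02² + 0.02² + 0.28² + 0.43² + 0.04² + 0.02² + 0.17² = 0.0004 + 0.0004 + 0.0004 + 0.0784 + 0.1849 + 0.0016 + 0.0004 + 0.0289 = 0.2954
B_Blue = 1 / 0.2954 = 3.3852
Highest B → broadest niche (most generalist): Great Tit (B = 7.70).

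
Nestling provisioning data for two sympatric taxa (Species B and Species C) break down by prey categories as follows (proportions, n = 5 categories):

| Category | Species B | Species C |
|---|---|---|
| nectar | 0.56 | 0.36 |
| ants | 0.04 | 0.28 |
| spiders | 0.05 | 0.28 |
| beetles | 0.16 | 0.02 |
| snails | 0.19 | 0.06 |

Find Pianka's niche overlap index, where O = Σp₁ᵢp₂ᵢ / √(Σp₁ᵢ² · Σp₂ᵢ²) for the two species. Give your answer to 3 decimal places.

Σ p₁ᵢp₂ᵢ = 0.2016 + 0.0112 + 0.0140 + 0.0032 + 0.0114 = 0.2414
Σp_1ᵢ² = 0.56² + 0.04² + 0.05² + 0.16² + 0.19² = 0.3136 + 0.0016 + 0.0025 + 0.0256 + 0.0361 = 0.3794
Σp_2ᵢ² = 0.36² + 0.28² + 0.28² + 0.02² + 0.06² = 0.1296 + 0.0784 + 0.0784 + 0.0004 + 0.0036 = 0.2904
O = 0.2414 / √(0.3794 × 0.2904) = 0.2414 / 0.331930 = 0.72726

0.727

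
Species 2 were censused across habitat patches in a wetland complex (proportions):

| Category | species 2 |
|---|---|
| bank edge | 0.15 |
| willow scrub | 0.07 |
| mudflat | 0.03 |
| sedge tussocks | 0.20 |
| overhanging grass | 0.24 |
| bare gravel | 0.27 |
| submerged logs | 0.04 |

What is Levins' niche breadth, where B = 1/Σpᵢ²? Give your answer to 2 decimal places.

Σpᵢ² = 0.15² + 0.07² + 0.03² + 0.20² + 0.24² + 0.27² + 0.04² = 0.0225 + 0.0049 + 0.0009 + 0.0400 + 0.0576 + 0.0729 + 0.0016 = 0.2004
B = 1 / 0.2004 = 4.9900

4.99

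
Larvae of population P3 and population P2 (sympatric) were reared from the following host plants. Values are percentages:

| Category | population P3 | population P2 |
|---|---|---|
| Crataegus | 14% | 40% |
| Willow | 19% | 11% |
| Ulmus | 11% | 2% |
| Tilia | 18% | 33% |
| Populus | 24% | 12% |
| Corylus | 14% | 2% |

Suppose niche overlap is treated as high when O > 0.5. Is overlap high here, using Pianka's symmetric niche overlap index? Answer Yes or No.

Yes

Convert percentages to proportions (divide by 100).
Σ p₁ᵢp₂ᵢ = 0.0560 + 0.0209 + 0.0022 + 0.0594 + 0.0288 + 0.0028 = 0.1701
Σp_1ᵢ² = 0.14² + 0.19² + 0.11² + 0.18² + 0.24² + 0.14² = 0.0196 + 0.0361 + 0.0121 + 0.0324 + 0.0576 + 0.0196 = 0.1774
Σp_2ᵢ² = 0.40² + 0.11² + 0.02² + 0.33² + 0.12² + 0.02² = 0.1600 + 0.0121 + 0.0004 + 0.1089 + 0.0144 + 0.0004 = 0.2962
O = 0.1701 / √(0.1774 × 0.2962) = 0.1701 / 0.22923 = 0.7420
O = 0.7420 > 0.5 → Yes.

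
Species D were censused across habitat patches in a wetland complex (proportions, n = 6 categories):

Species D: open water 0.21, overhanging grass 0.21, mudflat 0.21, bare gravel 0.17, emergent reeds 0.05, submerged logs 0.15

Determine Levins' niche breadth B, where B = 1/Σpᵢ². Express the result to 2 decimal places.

Σpᵢ² = 0.21² + 0.21² + 0.21² + 0.17² + 0.05² + 0.15² = 0.0441 + 0.0441 + 0.0441 + 0.0289 + 0.0025 + 0.0225 = 0.1862
B = 1 / 0.1862 = 5.3706

5.37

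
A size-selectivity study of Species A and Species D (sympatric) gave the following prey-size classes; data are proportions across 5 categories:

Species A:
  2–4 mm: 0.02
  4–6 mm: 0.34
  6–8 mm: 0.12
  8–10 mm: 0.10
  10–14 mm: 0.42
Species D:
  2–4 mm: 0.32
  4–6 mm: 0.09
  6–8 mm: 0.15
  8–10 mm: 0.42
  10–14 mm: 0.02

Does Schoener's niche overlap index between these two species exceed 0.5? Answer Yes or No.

Σ|p₁ᵢ − p₂ᵢ| = 0.30 + 0.25 + 0.03 + 0.32 + 0.40 = 1.30
D = 1 − ½ × 1.30 = 1 − 0.650 = 0.3500
D = 0.3500 < 0.5 → No.

No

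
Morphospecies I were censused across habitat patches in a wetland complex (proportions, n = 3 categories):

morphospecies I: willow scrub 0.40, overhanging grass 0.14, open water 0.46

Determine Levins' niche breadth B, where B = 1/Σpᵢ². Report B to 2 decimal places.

2.56

Σpᵢ² = 0.40² + 0.14² + 0.46² = 0.1600 + 0.0196 + 0.2116 = 0.3912
B = 1 / 0.3912 = 2.5562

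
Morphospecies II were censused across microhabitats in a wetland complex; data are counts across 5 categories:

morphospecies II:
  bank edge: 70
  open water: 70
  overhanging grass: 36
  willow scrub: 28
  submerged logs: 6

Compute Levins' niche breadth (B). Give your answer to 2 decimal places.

3.70

Proportions for morphospecies II (n=210): 70/210=0.3333, 70/210=0.3333, 36/210=0.1714, 28/210=0.1333, 6/210=0.0286
Σpᵢ² = 0.3333² + 0.3333² + 0.1714² + 0.1333² + 0.0286² = 0.111089 + 0.111089 + 0.029378 + 0.017769 + 0.000818 = 0.270143
B = 1 / 0.270143 = 3.7017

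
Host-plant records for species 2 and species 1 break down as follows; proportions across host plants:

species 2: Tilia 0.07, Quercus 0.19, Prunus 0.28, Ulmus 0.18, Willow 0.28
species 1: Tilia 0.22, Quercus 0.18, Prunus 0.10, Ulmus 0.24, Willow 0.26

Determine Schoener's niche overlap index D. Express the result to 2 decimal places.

Σ|p₁ᵢ − p₂ᵢ| = 0.15 + 0.01 + 0.18 + 0.06 + 0.02 = 0.42
D = 1 − ½ × 0.42 = 1 − 0.210 = 0.7900

0.79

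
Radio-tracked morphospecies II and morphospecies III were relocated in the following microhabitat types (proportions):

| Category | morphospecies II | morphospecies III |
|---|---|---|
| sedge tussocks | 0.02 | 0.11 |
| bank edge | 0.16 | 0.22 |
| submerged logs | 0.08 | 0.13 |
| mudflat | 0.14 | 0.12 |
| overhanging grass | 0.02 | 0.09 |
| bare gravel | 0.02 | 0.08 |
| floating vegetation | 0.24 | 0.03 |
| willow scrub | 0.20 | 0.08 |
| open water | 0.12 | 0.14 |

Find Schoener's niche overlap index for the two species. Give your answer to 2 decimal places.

0.65

Σ|p₁ᵢ − p₂ᵢ| = 0.09 + 0.06 + 0.05 + 0.02 + 0.07 + 0.06 + 0.21 + 0.12 + 0.02 = 0.70
D = 1 − ½ × 0.70 = 1 − 0.350 = 0.6500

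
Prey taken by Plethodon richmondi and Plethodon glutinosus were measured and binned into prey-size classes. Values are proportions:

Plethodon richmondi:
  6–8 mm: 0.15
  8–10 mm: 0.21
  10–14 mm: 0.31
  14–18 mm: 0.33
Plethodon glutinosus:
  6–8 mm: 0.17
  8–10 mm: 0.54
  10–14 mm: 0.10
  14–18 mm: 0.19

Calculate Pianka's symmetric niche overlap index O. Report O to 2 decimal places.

Σ p₁ᵢp₂ᵢ = 0.0255 + 0.1134 + 0.0310 + 0.0627 = 0.2326
Σp_1ᵢ² = 0.15² + 0.21² + 0.31² + 0.33² = 0.0225 + 0.0441 + 0.0961 + 0.1089 = 0.2716
Σp_2ᵢ² = 0.17² + 0.54² + 0.10² + 0.19² = 0.0289 + 0.2916 + 0.0100 + 0.0361 = 0.3666
O = 0.2326 / √(0.2716 × 0.3666) = 0.2326 / 0.31554 = 0.7371

0.74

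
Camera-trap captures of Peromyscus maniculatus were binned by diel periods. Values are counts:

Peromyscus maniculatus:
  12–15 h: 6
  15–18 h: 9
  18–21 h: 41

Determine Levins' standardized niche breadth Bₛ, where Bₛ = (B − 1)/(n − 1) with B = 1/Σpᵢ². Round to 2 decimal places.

0.37

Proportions for Peromyscus maniculatus (n=56): 6/56=0.1071, 9/56=0.1607, 41/56=0.7321
Σpᵢ² = 0.1071² + 0.1607² + 0.7321² = 0.011470 + 0.025824 + 0.535970 = 0.573264
B = 1 / 0.573264 = 1.7444
Bₛ = (B − 1)/(n − 1) = (1.7444 − 1)/(3 − 1) = 0.7444/2 = 0.3722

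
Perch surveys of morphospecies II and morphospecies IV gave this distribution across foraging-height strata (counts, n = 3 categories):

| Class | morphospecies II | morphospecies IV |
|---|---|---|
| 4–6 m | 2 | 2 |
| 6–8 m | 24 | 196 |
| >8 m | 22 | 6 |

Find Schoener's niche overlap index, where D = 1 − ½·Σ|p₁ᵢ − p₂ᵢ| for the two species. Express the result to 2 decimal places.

0.54

Proportions for morphospecies II (n=48): 2/48=0.0417, 24/48=0.5000, 22/48=0.4583
Proportions for morphospecies IV (n=204): 2/204=0.0098, 196/204=0.9608, 6/204=0.0294
Σ|p₁ᵢ − p₂ᵢ| = 0.0319 + 0.4608 + 0.4289 = 0.9216
D = 1 − ½ × 0.9216 = 1 − 0.46080 = 0.53920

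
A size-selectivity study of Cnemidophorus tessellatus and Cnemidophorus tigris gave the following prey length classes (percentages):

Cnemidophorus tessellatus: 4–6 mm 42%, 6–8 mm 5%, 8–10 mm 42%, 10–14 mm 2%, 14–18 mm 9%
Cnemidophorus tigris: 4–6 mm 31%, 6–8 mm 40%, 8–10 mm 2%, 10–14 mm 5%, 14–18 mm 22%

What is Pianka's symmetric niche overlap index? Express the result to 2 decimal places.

Convert percentages to proportions (divide by 100).
Σ p₁ᵢp₂ᵢ = 0.1302 + 0.0200 + 0.0084 + 0.0010 + 0.0198 = 0.1794
Σp_1ᵢ² = 0.42² + 0.05² + 0.42² + 0.02² + 0.09² = 0.1764 + 0.0025 + 0.1764 + 0.0004 + 0.0081 = 0.3638
Σp_2ᵢ² = 0.31² + 0.40² + 0.02² + 0.05² + 0.22² = 0.0961 + 0.1600 + 0.0004 + 0.0025 + 0.0484 = 0.3074
O = 0.1794 / √(0.3638 × 0.3074) = 0.1794 / 0.33441 = 0.5365

0.54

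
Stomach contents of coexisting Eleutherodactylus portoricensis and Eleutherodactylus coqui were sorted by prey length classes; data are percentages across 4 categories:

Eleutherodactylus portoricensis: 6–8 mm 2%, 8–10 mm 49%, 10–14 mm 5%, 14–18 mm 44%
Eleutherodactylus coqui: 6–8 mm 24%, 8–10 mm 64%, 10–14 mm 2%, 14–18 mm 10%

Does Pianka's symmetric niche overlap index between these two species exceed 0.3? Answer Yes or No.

Convert percentages to proportions (divide by 100).
Σ p₁ᵢp₂ᵢ = 0.0048 + 0.3136 + 0.0010 + 0.0440 = 0.3634
Σp_1ᵢ² = 0.02² + 0.49² + 0.05² + 0.44² = 0.0004 + 0.2401 + 0.0025 + 0.1936 = 0.4366
Σp_2ᵢ² = 0.24² + 0.64² + 0.02² + 0.10² = 0.0576 + 0.4096 + 0.0004 + 0.0100 = 0.4776
O = 0.3634 / √(0.4366 × 0.4776) = 0.3634 / 0.45664 = 0.7958
O = 0.7958 > 0.3 → Yes.

Yes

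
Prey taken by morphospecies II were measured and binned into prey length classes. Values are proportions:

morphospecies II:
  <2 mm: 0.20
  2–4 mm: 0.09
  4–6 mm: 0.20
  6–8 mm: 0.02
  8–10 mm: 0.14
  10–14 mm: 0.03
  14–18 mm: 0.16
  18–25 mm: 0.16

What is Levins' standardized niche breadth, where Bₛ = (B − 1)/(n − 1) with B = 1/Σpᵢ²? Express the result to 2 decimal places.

0.75

Σpᵢ² = 0.20² + 0.09² + 0.20² + 0.02² + 0.14² + 0.03² + 0.16² + 0.16² = 0.0400 + 0.0081 + 0.0400 + 0.0004 + 0.0196 + 0.0009 + 0.0256 + 0.0256 = 0.1602
B = 1 / 0.1602 = 6.2422
Bₛ = (B − 1)/(n − 1) = (6.2422 − 1)/(8 − 1) = 5.2422/7 = 0.7489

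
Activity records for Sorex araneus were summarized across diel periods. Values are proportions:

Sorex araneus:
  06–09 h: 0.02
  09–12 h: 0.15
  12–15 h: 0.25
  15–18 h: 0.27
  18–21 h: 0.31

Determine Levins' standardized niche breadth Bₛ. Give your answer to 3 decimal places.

0.733

Σpᵢ² = 0.02² + 0.15² + 0.25² + 0.27² + 0.31² = 0.0004 + 0.0225 + 0.0625 + 0.0729 + 0.0961 = 0.2544
B = 1 / 0.2544 = 3.93082
Bₛ = (B − 1)/(n − 1) = (3.93082 − 1)/(5 − 1) = 2.93082/4 = 0.73271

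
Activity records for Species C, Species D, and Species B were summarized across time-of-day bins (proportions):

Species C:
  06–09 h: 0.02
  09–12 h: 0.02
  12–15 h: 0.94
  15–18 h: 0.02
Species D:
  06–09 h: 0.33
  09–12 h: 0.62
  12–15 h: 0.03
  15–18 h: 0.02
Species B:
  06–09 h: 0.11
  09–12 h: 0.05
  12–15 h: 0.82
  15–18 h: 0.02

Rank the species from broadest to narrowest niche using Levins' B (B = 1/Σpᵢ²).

Σp_Cᵢ² = 0.02² + 0.02² + 0.94² + 0.02² = 0.0004 + 0.0004 + 0.8836 + 0.0004 = 0.8848
B_C = 1 / 0.8848 = 1.1302
Σp_Dᵢ² = 0.33² + 0.62² + 0.03² + 0.02² = 0.1089 + 0.3844 + 0.0009 + 0.0004 = 0.4946
B_D = 1 / 0.4946 = 2.0218
Σp_Bᵢ² = 0.11² + 0.05² + 0.82² + 0.02² = 0.0121 + 0.0025 + 0.6724 + 0.0004 = 0.6874
B_B = 1 / 0.6874 = 1.4548
Ranking by B (broadest → narrowest): Species D (2.02) > Species B (1.45) > Species C (1.13)

Species D > Species B > Species C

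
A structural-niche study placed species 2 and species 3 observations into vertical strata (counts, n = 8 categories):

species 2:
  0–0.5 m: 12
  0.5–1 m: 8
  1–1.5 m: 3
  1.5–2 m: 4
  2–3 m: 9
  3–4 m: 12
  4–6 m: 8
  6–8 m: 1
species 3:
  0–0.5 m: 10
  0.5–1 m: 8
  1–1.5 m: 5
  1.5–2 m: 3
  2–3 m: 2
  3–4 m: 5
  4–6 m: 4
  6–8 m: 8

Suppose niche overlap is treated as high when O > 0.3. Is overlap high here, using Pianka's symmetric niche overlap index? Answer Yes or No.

Yes

Proportions for species 2 (n=57): 12/57=0.2105, 8/57=0.1404, 3/57=0.0526, 4/57=0.0702, 9/57=0.1579, 12/57=0.2105, 8/57=0.1404, 1/57=0.0175
Proportions for species 3 (n=45): 10/45=0.2222, 8/45=0.1778, 5/45=0.1111, 3/45=0.0667, 2/45=0.0444, 5/45=0.1111, 4/45=0.0889, 8/45=0.1778
Σ p₁ᵢp₂ᵢ = 0.046773 + 0.024963 + 0.005844 + 0.004682 + 0.007011 + 0.023387 + 0.012482 + 0.003112 = 0.128254
Σp_1ᵢ² = 0.2105² + 0.1404² + 0.0526² + 0.0702² + 0.1579² + 0.2105² + 0.1404² + 0.0175² = 0.044310 + 0.019712 + 0.002767 + 0.004928 + 0.024932 + 0.044310 + 0.019712 + 0.000306 = 0.160977
Σp_2ᵢ² = 0.2222² + 0.1778² + 0.1111² + 0.0667² + 0.0444² + 0.1111² + 0.0889² + 0.1778² = 0.049373 + 0.031613 + 0.012343 + 0.004449 + 0.001971 + 0.012343 + 0.007903 + 0.031613 = 0.151608
O = 0.128254 / √(0.160977 × 0.151608) = 0.128254 / 0.1562223 = 0.8210
O = 0.8210 > 0.3 → Yes.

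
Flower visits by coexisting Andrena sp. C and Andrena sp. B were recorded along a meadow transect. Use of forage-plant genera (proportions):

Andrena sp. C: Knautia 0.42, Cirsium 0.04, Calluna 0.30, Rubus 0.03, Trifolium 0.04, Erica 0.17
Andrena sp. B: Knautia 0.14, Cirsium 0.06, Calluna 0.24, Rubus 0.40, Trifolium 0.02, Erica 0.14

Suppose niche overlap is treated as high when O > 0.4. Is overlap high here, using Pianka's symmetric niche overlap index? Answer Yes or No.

Σ p₁ᵢp₂ᵢ = 0.0588 + 0.0024 + 0.0720 + 0.0120 + 0.0008 + 0.0238 = 0.1698
Σp_1ᵢ² = 0.42² + 0.04² + 0.30² + 0.03² + 0.04² + 0.17² = 0.1764 + 0.0016 + 0.0900 + 0.0009 + 0.0016 + 0.0289 = 0.2994
Σp_2ᵢ² = 0.14² + 0.06² + 0.24² + 0.40² + 0.02² + 0.14² = 0.0196 + 0.0036 + 0.0576 + 0.1600 + 0.0004 + 0.0196 = 0.2608
O = 0.1698 / √(0.2994 × 0.2608) = 0.1698 / 0.27943 = 0.6077
O = 0.6077 > 0.4 → Yes.

Yes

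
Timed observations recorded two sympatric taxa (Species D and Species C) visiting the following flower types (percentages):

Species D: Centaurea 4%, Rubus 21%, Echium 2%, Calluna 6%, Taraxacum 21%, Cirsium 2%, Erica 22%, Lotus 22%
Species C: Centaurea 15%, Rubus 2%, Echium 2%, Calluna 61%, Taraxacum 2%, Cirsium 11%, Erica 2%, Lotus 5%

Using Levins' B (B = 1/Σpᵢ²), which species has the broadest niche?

Species D

Convert percentages to proportions (divide by 100).
Σp_Dᵢ² = 0.04² + 0.21² + 0.02² + 0.06² + 0.21² + 0.02² + 0.22² + 0.22² = 0.0016 + 0.0441 + 0.0004 + 0.0036 + 0.0441 + 0.0004 + 0.0484 + 0.0484 = 0.1910
B_D = 1 / 0.1910 = 5.2356
Σp_Cᵢ² = 0.15² + 0.02² + 0.02² + 0.61² + 0.02² + 0.11² + 0.02² + 0.05² = 0.0225 + 0.0004 + 0.0004 + 0.3721 + 0.0004 + 0.0121 + 0.0004 + 0.0025 = 0.4108
B_C = 1 / 0.4108 = 2.4343
Highest B → broadest niche (most generalist): Species D (B = 5.24).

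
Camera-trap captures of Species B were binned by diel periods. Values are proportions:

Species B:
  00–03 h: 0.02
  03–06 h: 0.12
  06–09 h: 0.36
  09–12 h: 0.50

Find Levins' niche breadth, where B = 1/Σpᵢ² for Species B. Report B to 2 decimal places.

2.54

Σpᵢ² = 0.02² + 0.12² + 0.36² + 0.50² = 0.0004 + 0.0144 + 0.1296 + 0.2500 = 0.3944
B = 1 / 0.3944 = 2.5355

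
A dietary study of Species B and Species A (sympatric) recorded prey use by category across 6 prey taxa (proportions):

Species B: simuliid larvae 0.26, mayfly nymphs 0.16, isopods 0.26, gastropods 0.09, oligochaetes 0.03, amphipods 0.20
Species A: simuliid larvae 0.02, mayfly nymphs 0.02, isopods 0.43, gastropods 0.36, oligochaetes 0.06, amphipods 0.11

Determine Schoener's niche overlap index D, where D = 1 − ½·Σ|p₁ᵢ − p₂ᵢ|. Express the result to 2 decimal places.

0.53

Σ|p₁ᵢ − p₂ᵢ| = 0.24 + 0.14 + 0.17 + 0.27 + 0.03 + 0.09 = 0.94
D = 1 − ½ × 0.94 = 1 − 0.470 = 0.5300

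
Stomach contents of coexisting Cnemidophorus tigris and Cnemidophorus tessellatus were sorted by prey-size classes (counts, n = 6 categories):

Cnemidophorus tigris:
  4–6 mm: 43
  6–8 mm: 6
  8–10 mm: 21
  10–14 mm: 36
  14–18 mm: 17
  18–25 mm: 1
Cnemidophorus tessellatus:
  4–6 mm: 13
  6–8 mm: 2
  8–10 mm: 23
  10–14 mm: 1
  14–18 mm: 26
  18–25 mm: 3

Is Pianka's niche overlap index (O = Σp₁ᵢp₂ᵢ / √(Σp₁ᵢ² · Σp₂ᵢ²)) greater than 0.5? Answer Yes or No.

Proportions for Cnemidophorus tigris (n=124): 43/124=0.3468, 6/124=0.0484, 21/124=0.1694, 36/124=0.2903, 17/124=0.1371, 1/124=0.0081
Proportions for Cnemidophorus tessellatus (n=68): 13/68=0.1912, 2/68=0.0294, 23/68=0.3382, 1/68=0.0147, 26/68=0.3824, 3/68=0.0441
Σ p₁ᵢp₂ᵢ = 0.066308 + 0.001423 + 0.057291 + 0.004267 + 0.052427 + 0.000357 = 0.182073
Σp_1ᵢ² = 0.3468² + 0.0484² + 0.1694² + 0.2903² + 0.1371² + 0.0081² = 0.120270 + 0.002343 + 0.028696 + 0.084274 + 0.018796 + 0.000066 = 0.254445
Σp_2ᵢ² = 0.1912² + 0.0294² + 0.3382² + 0.0147² + 0.3824² + 0.0441² = 0.036557 + 0.000864 + 0.114379 + 0.000216 + 0.146230 + 0.001945 = 0.300191
O = 0.182073 / √(0.254445 × 0.300191) = 0.182073 / 0.2763731 = 0.6588
O = 0.6588 > 0.5 → Yes.

Yes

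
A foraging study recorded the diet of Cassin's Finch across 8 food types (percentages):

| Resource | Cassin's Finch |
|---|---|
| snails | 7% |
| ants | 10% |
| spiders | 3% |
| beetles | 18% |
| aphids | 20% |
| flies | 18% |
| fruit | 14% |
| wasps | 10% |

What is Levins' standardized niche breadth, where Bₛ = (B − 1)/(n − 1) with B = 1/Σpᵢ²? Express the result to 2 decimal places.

Convert percentages to proportions (divide by 100).
Σpᵢ² = 0.07² + 0.10² + 0.03² + 0.18² + 0.20² + 0.18² + 0.14² + 0.10² = 0.0049 + 0.0100 + 0.0009 + 0.0324 + 0.0400 + 0.0324 + 0.0196 + 0.0100 = 0.1502
B = 1 / 0.1502 = 6.6578
Bₛ = (B − 1)/(n − 1) = (6.6578 − 1)/(8 − 1) = 5.6578/7 = 0.8083

0.81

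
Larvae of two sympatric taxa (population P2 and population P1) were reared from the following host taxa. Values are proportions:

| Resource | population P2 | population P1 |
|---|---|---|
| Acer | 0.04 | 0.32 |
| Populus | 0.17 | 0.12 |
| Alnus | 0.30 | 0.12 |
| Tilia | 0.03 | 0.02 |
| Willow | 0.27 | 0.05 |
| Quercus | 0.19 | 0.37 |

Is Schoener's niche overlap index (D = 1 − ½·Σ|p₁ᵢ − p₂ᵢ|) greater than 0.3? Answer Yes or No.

Yes

Σ|p₁ᵢ − p₂ᵢ| = 0.28 + 0.05 + 0.18 + 0.01 + 0.22 + 0.18 = 0.92
D = 1 − ½ × 0.92 = 1 − 0.460 = 0.5400
D = 0.5400 > 0.3 → Yes.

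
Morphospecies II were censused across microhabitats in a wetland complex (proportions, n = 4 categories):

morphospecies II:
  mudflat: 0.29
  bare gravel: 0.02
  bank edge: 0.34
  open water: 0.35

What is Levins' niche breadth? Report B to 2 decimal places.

3.10

Σpᵢ² = 0.29² + 0.02² + 0.34² + 0.35² = 0.0841 + 0.0004 + 0.1156 + 0.1225 = 0.3226
B = 1 / 0.3226 = 3.0998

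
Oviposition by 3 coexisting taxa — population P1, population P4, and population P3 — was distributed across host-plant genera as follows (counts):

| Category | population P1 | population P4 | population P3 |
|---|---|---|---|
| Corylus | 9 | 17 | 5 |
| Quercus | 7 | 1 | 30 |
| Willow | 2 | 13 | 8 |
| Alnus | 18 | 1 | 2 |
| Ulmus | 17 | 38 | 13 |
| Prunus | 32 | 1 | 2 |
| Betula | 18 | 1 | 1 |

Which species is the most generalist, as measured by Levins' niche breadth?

population P1

Proportions for population P1 (n=103): 9/103=0.0874, 7/103=0.0680, 2/103=0.0194, 18/103=0.1748, 17/103=0.1650, 32/103=0.3107, 18/103=0.1748
Proportions for population P4 (n=72): 17/72=0.2361, 1/72=0.0139, 13/72=0.1806, 1/72=0.0139, 38/72=0.5278, 1/72=0.0139, 1/72=0.0139
Proportions for population P3 (n=61): 5/61=0.0820, 30/61=0.4918, 8/61=0.1311, 2/61=0.0328, 13/61=0.2131, 2/61=0.0328, 1/61=0.0164
Σp_P1ᵢ² = 0.0874² + 0.0680² + 0.0194² + 0.1748² + 0.1650² + 0.3107² + 0.1748² = 0.007639 + 0.004624 + 0.000376 + 0.030555 + 0.027225 + 0.096534 + 0.030555 = 0.197508
B_P1 = 1 / 0.197508 = 5.0631
Σp_P4ᵢ² = 0.2361² + 0.0139² + 0.1806² + 0.0139² + 0.5278² + 0.0139² + 0.0139² = 0.055743 + 0.000193 + 0.032616 + 0.000193 + 0.278573 + 0.000193 + 0.000193 = 0.367704
B_P4 = 1 / 0.367704 = 2.7196
Σp_P3ᵢ² = 0.0820² + 0.4918² + 0.1311² + 0.0328² + 0.2131² + 0.0328² + 0.0164² = 0.006724 + 0.241867 + 0.017187 + 0.001076 + 0.045412 + 0.001076 + 0.000269 = 0.313611
B_P3 = 1 / 0.313611 = 3.1887
Highest B → broadest niche (most generalist): population P1 (B = 5.06).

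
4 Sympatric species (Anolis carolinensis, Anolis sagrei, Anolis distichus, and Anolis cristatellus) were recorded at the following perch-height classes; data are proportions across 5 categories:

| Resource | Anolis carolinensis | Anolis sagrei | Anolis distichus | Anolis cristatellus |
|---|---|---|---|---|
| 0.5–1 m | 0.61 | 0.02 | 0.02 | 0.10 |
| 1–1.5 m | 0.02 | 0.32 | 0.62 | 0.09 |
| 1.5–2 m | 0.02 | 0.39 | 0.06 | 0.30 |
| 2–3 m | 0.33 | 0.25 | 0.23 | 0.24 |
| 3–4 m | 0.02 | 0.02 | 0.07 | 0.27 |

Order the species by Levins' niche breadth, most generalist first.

Anolis cristatellus > Anolis sagrei > Anolis distichus > Anolis carolinensis

Σp_caroᵢ² = 0.61² + 0.02² + 0.02² + 0.33² + 0.02² = 0.3721 + 0.0004 + 0.0004 + 0.1089 + 0.0004 = 0.4822
B_caro = 1 / 0.4822 = 2.0738
Σp_sagrᵢ² = 0.02² + 0.32² + 0.39² + 0.25² + 0.02² = 0.0004 + 0.1024 + 0.1521 + 0.0625 + 0.0004 = 0.3178
B_sagr = 1 / 0.3178 = 3.1466
Σp_distᵢ² = 0.02² + 0.62² + 0.06² + 0.23² + 0.07² = 0.0004 + 0.3844 + 0.0036 + 0.0529 + 0.0049 = 0.4462
B_dist = 1 / 0.4462 = 2.2411
Σp_crisᵢ² = 0.10² + 0.09² + 0.30² + 0.24² + 0.27² = 0.0100 + 0.0081 + 0.0900 + 0.0576 + 0.0729 = 0.2386
B_cris = 1 / 0.2386 = 4.1911
Ranking by B (broadest → narrowest): Anolis cristatellus (4.19) > Anolis sagrei (3.15) > Anolis distichus (2.24) > Anolis carolinensis (2.07)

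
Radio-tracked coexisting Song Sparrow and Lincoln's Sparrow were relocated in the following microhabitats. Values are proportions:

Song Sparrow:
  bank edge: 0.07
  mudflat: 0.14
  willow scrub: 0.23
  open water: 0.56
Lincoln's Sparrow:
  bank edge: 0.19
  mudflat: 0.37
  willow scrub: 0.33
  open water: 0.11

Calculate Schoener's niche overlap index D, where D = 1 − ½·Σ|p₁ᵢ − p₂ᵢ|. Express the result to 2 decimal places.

Σ|p₁ᵢ − p₂ᵢ| = 0.12 + 0.23 + 0.10 + 0.45 = 0.90
D = 1 − ½ × 0.90 = 1 − 0.450 = 0.5500

0.55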